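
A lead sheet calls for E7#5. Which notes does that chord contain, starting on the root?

E7#5: augmented seventh on E.
root → E
3rd (major 3rd) → G♯
5th (augmented 5th) → B♯
7th (minor 7th) → D

E – G♯ – B♯ – D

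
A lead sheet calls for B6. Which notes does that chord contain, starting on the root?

B D# F# G#

B6 is a major sixth built on B.
- root: B
- major 3rd: D#
- perfect 5th: F#
- major 6th: G#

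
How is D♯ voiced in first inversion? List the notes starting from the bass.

F##, A#, D#

In root position, D♯ is D#–F##–A#.
First inversion puts the third (F##) in the bass.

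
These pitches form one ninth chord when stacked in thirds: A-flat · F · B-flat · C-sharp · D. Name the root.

Arranged so that each adjacent pair is a third by letter name: B-flat – D – F – A-flat – C-sharp.
The bottom of that stack, B-flat, is the root (this is B-flat dominant seventh sharp nine).

B-flat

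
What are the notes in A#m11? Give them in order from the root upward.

A# – C# – E# – G# – B# – D#

A#m11 is a minor eleventh built on A#.
Root: A#
Minor 3rd (3rd): C#
Perfect 5th (5th): E#
Minor 7th (7th): G#
Major 9th (9th): B#
Perfect 11th (11th): D#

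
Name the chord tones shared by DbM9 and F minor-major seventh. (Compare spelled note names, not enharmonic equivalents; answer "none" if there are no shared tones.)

DbM9 = D♭, F, A♭, C, E♭.
F minor-major seventh = F, A♭, C, E.
Shared: F, A♭, C.

F, A♭, C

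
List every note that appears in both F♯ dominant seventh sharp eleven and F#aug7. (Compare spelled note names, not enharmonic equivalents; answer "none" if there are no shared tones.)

F#, A#, E

F♯ dominant seventh sharp eleven = F#, A#, C#, E, B#.
F#aug7 = F#, A#, C##, E.
Shared: F#, A#, E.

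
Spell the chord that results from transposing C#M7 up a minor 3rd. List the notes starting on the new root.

E G♯ B D♯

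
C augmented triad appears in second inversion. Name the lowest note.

G-sharp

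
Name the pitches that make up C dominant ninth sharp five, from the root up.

C dominant ninth sharp five is a dominant ninth sharp five built on C.
Root: C
Major 3rd (3rd): E
Augmented 5th (5th): G-sharp
Minor 7th (7th): B-flat
Major 9th (9th): D

C, E, G-sharp, B-flat, D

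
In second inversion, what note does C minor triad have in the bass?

C minor triad = C–E-flat–G. Second inversion → fifth in the bass = G.

G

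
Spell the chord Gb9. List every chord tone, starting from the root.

Gb9: dominant ninth on Gb.
root → Gb
3rd (major 3rd) → Bb
5th (perfect 5th) → Db
7th (minor 7th) → Fb
9th (major 9th) → Ab

Gb – Bb – Db – Fb – Ab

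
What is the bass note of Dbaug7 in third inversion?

Cb

Dbaug7 = Db–F–A–Cb. Third inversion → seventh in the bass = Cb.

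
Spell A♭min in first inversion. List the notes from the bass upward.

A♭min = Ab–Cb–Eb; first inversion → third (Cb) lowest.

Cb – Eb – Ab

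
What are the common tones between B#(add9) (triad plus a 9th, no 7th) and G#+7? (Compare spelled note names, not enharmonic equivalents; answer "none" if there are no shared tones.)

B♯  D𝄪

B#(add9) = B♯, D𝄪, F𝄪, C𝄪.
G#+7 = G♯, B♯, D𝄪, F♯.
Shared: B♯, D𝄪.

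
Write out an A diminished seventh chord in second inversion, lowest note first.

A diminished seventh = A–C–Eb–Gb; second inversion → fifth (Eb) lowest.

Eb, Gb, A, C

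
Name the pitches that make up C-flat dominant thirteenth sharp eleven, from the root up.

Root Cb, quality dominant thirteenth sharp eleven:
Root: Cb
Major 3rd (3rd): Eb
Perfect 5th (5th): Gb
Minor 7th (7th): Bbb
Major 9th (9th): Db
Augmented 11th (11th): F
Major 13th (13th): Ab

Cb, Eb, Gb, Bbb, Db, F, Ab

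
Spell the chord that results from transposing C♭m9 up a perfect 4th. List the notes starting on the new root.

Fb, Abb, Cb, Ebb, Gb

A perfect 4th up from Cb is Fb, so the new chord is Fb minor ninth.
root → Fb
3rd (minor 3rd) → Abb
5th (perfect 5th) → Cb
7th (minor 7th) → Ebb
9th (major 9th) → Gb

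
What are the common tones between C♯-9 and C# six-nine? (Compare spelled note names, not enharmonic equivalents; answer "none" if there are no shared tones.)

C♯-9: C# E G# B D#
C# six-nine: C# E# G# A# D#
Common to both → C#, G#, D#.

C#, G#, D#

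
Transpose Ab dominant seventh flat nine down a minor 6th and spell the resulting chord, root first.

C  E  G  Bb  Db

A minor 6th down from Ab is C, so the new chord is C dominant seventh flat nine.
Root: C
Major 3rd (3rd): E
Perfect 5th (5th): G
Minor 7th (7th): Bb
Minor 9th (9th): Db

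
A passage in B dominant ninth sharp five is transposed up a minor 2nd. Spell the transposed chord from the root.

B up a minor 2nd → C. New chord: C dominant ninth sharp five.
Root: C
Major 3rd (3rd): E
Augmented 5th (5th): G-sharp
Minor 7th (7th): B-flat
Major 9th (9th): D

C – E – G-sharp – B-flat – D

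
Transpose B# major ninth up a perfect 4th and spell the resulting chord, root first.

A perfect 4th up from B-sharp is E-sharp, so the new chord is E-sharp major ninth.
- root: E-sharp
- major 3rd: G-double-sharp
- perfect 5th: B-sharp
- major 7th: D-double-sharp
- major 9th: F-double-sharp

E-sharp, G-double-sharp, B-sharp, D-double-sharp, F-double-sharp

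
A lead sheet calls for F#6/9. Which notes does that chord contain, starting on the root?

F#6/9: six-nine on F#.
- root: F#
- major 3rd: A#
- perfect 5th: C#
- major 6th: D#
- major 9th: G#

F# A# C# D# G#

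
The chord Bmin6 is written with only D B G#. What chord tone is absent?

F#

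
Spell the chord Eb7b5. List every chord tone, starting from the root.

Root E♭, quality dominant seventh flat five:
- root: E♭
- major 3rd: G
- diminished 5th: B𝄫
- minor 7th: D♭

E♭, G, B𝄫, D♭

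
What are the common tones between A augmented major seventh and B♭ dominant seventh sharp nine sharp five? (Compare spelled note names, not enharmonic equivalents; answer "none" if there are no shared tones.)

C-sharp

A augmented major seventh: A C-sharp E-sharp G-sharp
B♭ dominant seventh sharp nine sharp five: B-flat D F-sharp A-flat C-sharp
Common to both → C-sharp.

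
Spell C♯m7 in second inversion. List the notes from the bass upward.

In root position, C♯m7 is C#–E–G#–B.
Second inversion puts the fifth (G#) in the bass.

G# B C# E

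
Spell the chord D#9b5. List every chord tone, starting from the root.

Root D#, quality dominant ninth flat five:
- root: D#
- major 3rd: F##
- diminished 5th: A
- minor 7th: C#
- major 9th: E#

D# F## A C# E#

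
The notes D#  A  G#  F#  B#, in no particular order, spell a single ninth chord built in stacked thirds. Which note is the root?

G#

Stacking in thirds gives G# – B# – D# – F# – A, so G# is the root — G# dominant seventh flat nine.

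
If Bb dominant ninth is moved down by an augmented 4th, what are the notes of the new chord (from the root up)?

Fb Ab Cb Ebb Gb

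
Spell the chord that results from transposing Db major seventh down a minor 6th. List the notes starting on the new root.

Db down a minor 6th → F. New chord: F major seventh.
root → F
3rd (major 3rd) → A
5th (perfect 5th) → C
7th (major 7th) → E

F, A, C, E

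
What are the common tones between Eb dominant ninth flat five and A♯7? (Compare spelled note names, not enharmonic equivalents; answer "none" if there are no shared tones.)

Eb dominant ninth flat five: Eb G Bbb Db F
A♯7: A# C## E# G#
Common to both → none.

none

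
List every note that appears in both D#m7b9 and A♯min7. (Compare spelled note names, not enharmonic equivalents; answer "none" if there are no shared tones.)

A#, C#

D#m7b9 = D#, F#, A#, C#, E.
A♯min7 = A#, C#, E#, G#.
Shared: A#, C#.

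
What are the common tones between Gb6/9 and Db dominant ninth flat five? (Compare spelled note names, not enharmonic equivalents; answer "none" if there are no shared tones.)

Db  Eb

Gb6/9: Gb Bb Db Eb Ab
Db dominant ninth flat five: Db F Abb Cb Eb
Common to both → Db, Eb.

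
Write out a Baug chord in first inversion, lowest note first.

In root position, Baug is B–D#–F##.
First inversion puts the third (D#) in the bass.

D#, F##, B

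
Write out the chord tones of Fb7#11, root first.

Fb, Ab, Cb, Ebb, Bb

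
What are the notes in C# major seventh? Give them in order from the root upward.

Root C♯, quality major seventh:
root → C♯
3rd (major 3rd) → E♯
5th (perfect 5th) → G♯
7th (major 7th) → B♯

C♯, E♯, G♯, B♯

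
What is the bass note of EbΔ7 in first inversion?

G

EbΔ7 = Eb–G–Bb–D. First inversion → third in the bass = G.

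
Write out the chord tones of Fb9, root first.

Fb, Ab, Cb, Ebb, Gb

Root Fb, quality dominant ninth:
root → Fb
3rd (major 3rd) → Ab
5th (perfect 5th) → Cb
7th (minor 7th) → Ebb
9th (major 9th) → Gb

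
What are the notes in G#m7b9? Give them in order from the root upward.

G#, B, D#, F#, A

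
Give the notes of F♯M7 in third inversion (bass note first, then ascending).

In root position, F♯M7 is F#–A#–C#–E#.
Third inversion puts the seventh (E#) in the bass.

E#  F#  A#  C#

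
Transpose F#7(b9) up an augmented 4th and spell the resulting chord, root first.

B# D## F## A# C#

F# up an augmented 4th → B#. New chord: B# dominant seventh flat nine.
B# — root
D## — major 3rd
F## — perfect 5th
A# — minor 7th
C# — minor 9th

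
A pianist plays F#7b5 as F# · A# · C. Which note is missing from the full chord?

E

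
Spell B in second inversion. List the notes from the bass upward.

F# – B – D#

B = B–D#–F#; second inversion → fifth (F#) lowest.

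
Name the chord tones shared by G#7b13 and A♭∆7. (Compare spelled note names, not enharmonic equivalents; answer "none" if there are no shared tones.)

none

G#7b13: G♯ B♯ D♯ F♯ E
A♭∆7: A♭ C E♭ G
Common to both → none.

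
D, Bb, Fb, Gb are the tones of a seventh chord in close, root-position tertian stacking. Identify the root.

Arranged so that each adjacent pair is a third by letter name: Gb – Bb – D – Fb.
The bottom of that stack, Gb, is the root (this is Gb augmented seventh).

Gb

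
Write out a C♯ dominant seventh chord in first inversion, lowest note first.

E#, G#, B, C#

C♯ dominant seventh = C#–E#–G#–B; first inversion → third (E#) lowest.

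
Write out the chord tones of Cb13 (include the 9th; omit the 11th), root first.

Cb, Eb, Gb, Bbb, Db, Ab

Root Cb, quality dominant thirteenth:
- root: Cb
- major 3rd: Eb
- perfect 5th: Gb
- minor 7th: Bbb
- major 9th: Db
- major 13th: Ab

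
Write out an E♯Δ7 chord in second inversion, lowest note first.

E♯Δ7 = E#–G##–B#–D##; second inversion → fifth (B#) lowest.

B# D## E# G##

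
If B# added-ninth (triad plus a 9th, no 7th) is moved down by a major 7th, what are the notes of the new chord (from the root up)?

B-sharp down a major 7th → C-sharp. New chord: C-sharp added-ninth.
root → C-sharp
3rd (major 3rd) → E-sharp
5th (perfect 5th) → G-sharp
9th (major 9th) → D-sharp

C-sharp, E-sharp, G-sharp, D-sharp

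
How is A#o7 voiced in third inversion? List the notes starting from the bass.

A#o7 = A#–C#–E–G; third inversion → seventh (G) lowest.

G A# C# E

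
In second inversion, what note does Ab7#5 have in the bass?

E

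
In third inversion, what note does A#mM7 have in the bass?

A#mM7 = A♯–C♯–E♯–G𝄪. Third inversion → seventh in the bass = G𝄪.

G𝄪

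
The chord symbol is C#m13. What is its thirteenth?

C#m13 is built on C#; its 13th is a major 13th above the root.
A sixth above C uses the letter A, and the major 13th above C# is A#.

A#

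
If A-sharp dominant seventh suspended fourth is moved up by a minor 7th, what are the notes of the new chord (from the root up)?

A minor 7th up from A# is G#, so the new chord is G# dominant seventh suspended fourth.
Root: G#
Perfect 4th (4th): C#
Perfect 5th (5th): D#
Minor 7th (7th): F#

G#, C#, D#, F#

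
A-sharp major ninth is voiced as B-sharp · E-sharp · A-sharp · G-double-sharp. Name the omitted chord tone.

The full A-sharp major ninth chord is A-sharp, C-double-sharp, E-sharp, G-double-sharp, B-sharp.
Comparing with the voicing, the major 3rd (3rd) — C-double-sharp — is absent.

C-double-sharp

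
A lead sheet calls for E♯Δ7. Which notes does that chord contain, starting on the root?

E#, G##, B#, D##

Root E#, quality major seventh:
root → E#
3rd (major 3rd) → G##
5th (perfect 5th) → B#
7th (major 7th) → D##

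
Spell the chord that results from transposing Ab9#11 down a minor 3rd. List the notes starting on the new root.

Ab down a minor 3rd → F. New chord: F dominant ninth sharp eleven.
F — root
A — major 3rd
C — perfect 5th
Eb — minor 7th
G — major 9th
B — augmented 11th

F, A, C, Eb, G, B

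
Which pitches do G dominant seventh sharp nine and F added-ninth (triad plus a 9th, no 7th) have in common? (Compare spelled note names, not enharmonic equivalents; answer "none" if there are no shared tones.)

G, F

G dominant seventh sharp nine = G, B, D, F, A-sharp.
F added-ninth = F, A, C, G.
Shared: G, F.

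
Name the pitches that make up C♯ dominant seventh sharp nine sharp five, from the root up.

C♯ dominant seventh sharp nine sharp five is a dominant seventh sharp nine sharp five built on C#.
C# — root
E# — major 3rd
G## — augmented 5th
B — minor 7th
D## — augmented 9th

C#  E#  G##  B  D##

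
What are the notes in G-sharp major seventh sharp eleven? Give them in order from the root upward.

G-sharp, B-sharp, D-sharp, F-double-sharp, C-double-sharp

G-sharp major seventh sharp eleven: major seventh sharp eleven on G-sharp.
Root: G-sharp
Major 3rd (3rd): B-sharp
Perfect 5th (5th): D-sharp
Major 7th (7th): F-double-sharp
Augmented 11th (11th): C-double-sharp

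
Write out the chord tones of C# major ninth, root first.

C-sharp, E-sharp, G-sharp, B-sharp, D-sharp

C# major ninth: major ninth on C-sharp.
Root: C-sharp
Major 3rd (3rd): E-sharp
Perfect 5th (5th): G-sharp
Major 7th (7th): B-sharp
Major 9th (9th): D-sharp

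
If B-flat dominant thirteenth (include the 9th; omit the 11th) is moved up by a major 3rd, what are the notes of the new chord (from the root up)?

B-flat up a major 3rd → D. New chord: D dominant thirteenth.
Root: D
Major 3rd (3rd): F-sharp
Perfect 5th (5th): A
Minor 7th (7th): C
Major 9th (9th): E
Major 13th (13th): B

D F-sharp A C E B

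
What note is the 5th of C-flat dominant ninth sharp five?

G

Root of C-flat dominant ninth sharp five = C-flat. The 5th is an augmented 5th: C-flat up an augmented 5th → G.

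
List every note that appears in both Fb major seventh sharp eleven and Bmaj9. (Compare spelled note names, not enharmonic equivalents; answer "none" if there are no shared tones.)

Fb major seventh sharp eleven: Fb Ab Cb Eb Bb
Bmaj9: B D# F# A# C#
Common to both → none.

none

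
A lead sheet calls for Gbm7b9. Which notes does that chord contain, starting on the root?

Gb – Bbb – Db – Fb – Abb

Root Gb, quality minor seventh flat nine:
Gb — root
Bbb — minor 3rd
Db — perfect 5th
Fb — minor 7th
Abb — minor 9th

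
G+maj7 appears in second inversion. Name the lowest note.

D#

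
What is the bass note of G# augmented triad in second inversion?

D-double-sharp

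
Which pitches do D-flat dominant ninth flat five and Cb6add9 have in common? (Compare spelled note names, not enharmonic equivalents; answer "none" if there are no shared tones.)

Db – Cb – Eb

D-flat dominant ninth flat five: Db F Abb Cb Eb
Cb6add9: Cb Eb Gb Ab Db
Common to both → Db, Cb, Eb.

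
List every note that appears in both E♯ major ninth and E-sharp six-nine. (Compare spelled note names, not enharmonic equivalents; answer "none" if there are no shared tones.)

E-sharp, G-double-sharp, B-sharp, F-double-sharp

E♯ major ninth: E-sharp G-double-sharp B-sharp D-double-sharp F-double-sharp
E-sharp six-nine: E-sharp G-double-sharp B-sharp C-double-sharp F-double-sharp
Common to both → E-sharp, G-double-sharp, B-sharp, F-double-sharp.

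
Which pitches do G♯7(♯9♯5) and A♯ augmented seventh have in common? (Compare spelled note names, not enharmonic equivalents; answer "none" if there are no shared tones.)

G♯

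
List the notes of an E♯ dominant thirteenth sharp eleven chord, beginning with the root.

Root E-sharp, quality dominant thirteenth sharp eleven:
root → E-sharp
3rd (major 3rd) → G-double-sharp
5th (perfect 5th) → B-sharp
7th (minor 7th) → D-sharp
9th (major 9th) → F-double-sharp
11th (augmented 11th) → A-double-sharp
13th (major 13th) → C-double-sharp

E-sharp – G-double-sharp – B-sharp – D-sharp – F-double-sharp – A-double-sharp – C-double-sharp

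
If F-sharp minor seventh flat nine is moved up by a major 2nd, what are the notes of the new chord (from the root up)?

G# B D# F# A

Transposed root: F# → G# (major 2nd up). So we spell G# minor seventh flat nine:
- root: G#
- minor 3rd: B
- perfect 5th: D#
- minor 7th: F#
- minor 9th: A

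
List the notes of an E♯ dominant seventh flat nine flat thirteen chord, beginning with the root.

E-sharp, G-double-sharp, B-sharp, D-sharp, F-sharp, C-sharp

E♯ dominant seventh flat nine flat thirteen: dominant seventh flat nine flat thirteen on E-sharp.
Root: E-sharp
Major 3rd (3rd): G-double-sharp
Perfect 5th (5th): B-sharp
Minor 7th (7th): D-sharp
Minor 9th (9th): F-sharp
Minor 13th (13th): C-sharp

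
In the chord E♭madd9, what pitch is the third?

Root of E♭madd9 = Eb. The 3rd is a minor 3rd: Eb up a minor 3rd → Gb.

Gb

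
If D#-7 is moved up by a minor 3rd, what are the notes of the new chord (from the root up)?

F#  A  C#  E

A minor 3rd up from D# is F#, so the new chord is F# minor seventh.
- root: F#
- minor 3rd: A
- perfect 5th: C#
- minor 7th: E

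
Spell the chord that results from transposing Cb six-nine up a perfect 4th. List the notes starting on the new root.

A perfect 4th up from C-flat is F-flat, so the new chord is F-flat six-nine.
root → F-flat
3rd (major 3rd) → A-flat
5th (perfect 5th) → C-flat
6th (major 6th) → D-flat
9th (major 9th) → G-flat

F-flat, A-flat, C-flat, D-flat, G-flat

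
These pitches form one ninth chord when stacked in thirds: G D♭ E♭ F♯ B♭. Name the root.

Stacking in thirds gives E♭ – G – B♭ – D♭ – F♯, so E♭ is the root — E♭ dominant seventh sharp nine.

E♭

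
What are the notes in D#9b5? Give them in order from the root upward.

Root D#, quality dominant ninth flat five:
- root: D#
- major 3rd: F##
- diminished 5th: A
- minor 7th: C#
- major 9th: E#

D#, F##, A, C#, E#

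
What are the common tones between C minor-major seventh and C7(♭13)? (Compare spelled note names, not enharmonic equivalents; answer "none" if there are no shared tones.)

C minor-major seventh = C, Eb, G, B.
C7(♭13) = C, E, G, Bb, Ab.
Shared: C, G.

C – G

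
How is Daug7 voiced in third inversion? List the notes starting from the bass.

Daug7 = D–F#–A#–C; third inversion → seventh (C) lowest.

C – D – F# – A#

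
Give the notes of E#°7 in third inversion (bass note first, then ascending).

D E# G# B

E#°7 = E#–G#–B–D; third inversion → seventh (D) lowest.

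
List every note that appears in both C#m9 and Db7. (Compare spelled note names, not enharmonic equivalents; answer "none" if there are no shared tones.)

none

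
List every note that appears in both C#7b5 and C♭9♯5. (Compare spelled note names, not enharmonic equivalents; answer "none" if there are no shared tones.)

G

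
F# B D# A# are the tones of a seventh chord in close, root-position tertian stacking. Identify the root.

Stacking in thirds gives B – D# – F# – A#, so B is the root — B major seventh.

B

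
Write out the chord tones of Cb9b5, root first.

Root Cb, quality dominant ninth flat five:
root → Cb
3rd (major 3rd) → Eb
5th (diminished 5th) → Gbb
7th (minor 7th) → Bbb
9th (major 9th) → Db

Cb, Eb, Gbb, Bbb, Db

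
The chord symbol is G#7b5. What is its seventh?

F#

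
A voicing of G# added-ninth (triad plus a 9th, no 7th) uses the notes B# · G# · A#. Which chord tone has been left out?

D#

The full G# added-ninth chord is G#, B#, D#, A#.
Comparing with the voicing, the perfect 5th (5th) — D# — is absent.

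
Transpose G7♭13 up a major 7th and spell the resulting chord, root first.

F#, A#, C#, E, D

A major 7th up from G is F#, so the new chord is F# dominant seventh flat thirteen.
root → F#
3rd (major 3rd) → A#
5th (perfect 5th) → C#
7th (minor 7th) → E
13th (minor 13th) → D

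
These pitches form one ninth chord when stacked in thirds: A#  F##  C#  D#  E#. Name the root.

D#

Arranged so that each adjacent pair is a third by letter name: D# – F## – A# – C# – E#.
The bottom of that stack, D#, is the root (this is D# dominant ninth).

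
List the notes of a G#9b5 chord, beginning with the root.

G♯, B♯, D, F♯, A♯

G#9b5: dominant ninth flat five on G♯.
G♯ — root
B♯ — major 3rd
D — diminished 5th
F♯ — minor 7th
A♯ — major 9th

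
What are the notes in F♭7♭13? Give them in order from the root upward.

Fb  Ab  Cb  Ebb  Dbb

Root Fb, quality dominant seventh flat thirteen:
root → Fb
3rd (major 3rd) → Ab
5th (perfect 5th) → Cb
7th (minor 7th) → Ebb
13th (minor 13th) → Dbb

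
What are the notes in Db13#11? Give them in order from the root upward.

Root Db, quality dominant thirteenth sharp eleven:
Db — root
F — major 3rd
Ab — perfect 5th
Cb — minor 7th
Eb — major 9th
G — augmented 11th
Bb — major 13th

Db, F, Ab, Cb, Eb, G, Bb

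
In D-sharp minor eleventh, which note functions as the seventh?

C-sharp

D-sharp minor eleventh is built on D-sharp; its 7th is a minor 7th above the root.
A seventh above D uses the letter C, and the minor 7th above D-sharp is C-sharp.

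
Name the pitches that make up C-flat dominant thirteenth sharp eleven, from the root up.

C-flat dominant thirteenth sharp eleven is a dominant thirteenth sharp eleven built on C-flat.
- root: C-flat
- major 3rd: E-flat
- perfect 5th: G-flat
- minor 7th: B-double-flat
- major 9th: D-flat
- augmented 11th: F
- major 13th: A-flat

C-flat  E-flat  G-flat  B-double-flat  D-flat  F  A-flat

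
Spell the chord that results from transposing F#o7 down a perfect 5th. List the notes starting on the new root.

B – D – F – Ab

F# down a perfect 5th → B. New chord: B diminished seventh.
root → B
3rd (minor 3rd) → D
5th (diminished 5th) → F
7th (diminished 7th) → Ab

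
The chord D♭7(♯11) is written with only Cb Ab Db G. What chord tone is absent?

D♭7(♯11) = Db, F, Ab, Cb, G. The voicing lacks the 3rd (major 3rd), F.

F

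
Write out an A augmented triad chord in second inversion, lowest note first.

E-sharp, A, C-sharp

A augmented triad = A–C-sharp–E-sharp; second inversion → fifth (E-sharp) lowest.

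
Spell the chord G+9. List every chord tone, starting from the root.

G  B  D#  F  A

G+9: dominant ninth sharp five on G.
root → G
3rd (major 3rd) → B
5th (augmented 5th) → D#
7th (minor 7th) → F
9th (major 9th) → A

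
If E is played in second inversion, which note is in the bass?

B

E in root position is E–G♯–B.
Second inversion places the fifth in the bass, which is B.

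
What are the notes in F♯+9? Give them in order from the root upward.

Root F#, quality dominant ninth sharp five:
- root: F#
- major 3rd: A#
- augmented 5th: C##
- minor 7th: E
- major 9th: G#

F# – A# – C## – E – G#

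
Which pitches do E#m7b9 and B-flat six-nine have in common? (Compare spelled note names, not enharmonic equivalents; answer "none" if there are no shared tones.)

none

E#m7b9 = E#, G#, B#, D#, F#.
B-flat six-nine = Bb, D, F, G, C.
Shared: none.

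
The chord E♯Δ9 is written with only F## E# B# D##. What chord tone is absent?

G##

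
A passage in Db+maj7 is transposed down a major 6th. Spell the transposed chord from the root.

Fb, Ab, C, Eb

Db down a major 6th → Fb. New chord: Fb augmented major seventh.
root → Fb
3rd (major 3rd) → Ab
5th (augmented 5th) → C
7th (major 7th) → Eb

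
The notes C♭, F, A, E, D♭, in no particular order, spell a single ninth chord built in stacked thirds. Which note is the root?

Arranged so that each adjacent pair is a third by letter name: D♭ – F – A – C♭ – E.
The bottom of that stack, D♭, is the root (this is D♭ dominant seventh sharp nine sharp five).

D♭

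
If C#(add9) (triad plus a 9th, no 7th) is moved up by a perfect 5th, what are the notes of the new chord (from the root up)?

G# B# D# A#

C# up a perfect 5th → G#. New chord: G# added-ninth.
root → G#
3rd (major 3rd) → B#
5th (perfect 5th) → D#
9th (major 9th) → A#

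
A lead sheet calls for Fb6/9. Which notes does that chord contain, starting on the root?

Fb6/9 is a six-nine built on Fb.
root → Fb
3rd (major 3rd) → Ab
5th (perfect 5th) → Cb
6th (major 6th) → Db
9th (major 9th) → Gb

Fb  Ab  Cb  Db  Gb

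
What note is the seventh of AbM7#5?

G

AbM7#5 is built on A♭; its 7th is a major 7th above the root.
A seventh above A uses the letter G, and the major 7th above A♭ is G.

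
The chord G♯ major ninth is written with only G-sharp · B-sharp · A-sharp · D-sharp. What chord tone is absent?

F-double-sharp

The full G♯ major ninth chord is G-sharp, B-sharp, D-sharp, F-double-sharp, A-sharp.
Comparing with the voicing, the major 7th (7th) — F-double-sharp — is absent.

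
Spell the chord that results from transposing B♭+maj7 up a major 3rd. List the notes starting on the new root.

D, F#, A#, C#

Bb up a major 3rd → D. New chord: D augmented major seventh.
- root: D
- major 3rd: F#
- augmented 5th: A#
- major 7th: C#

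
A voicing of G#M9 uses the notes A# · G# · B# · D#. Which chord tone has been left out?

G#M9 = G#, B#, D#, F##, A#. The voicing lacks the 7th (major 7th), F##.

F##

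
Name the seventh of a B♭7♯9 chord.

A♭

Root of B♭7♯9 = B♭. The 7th is a minor 7th: B♭ up a minor 7th → A♭.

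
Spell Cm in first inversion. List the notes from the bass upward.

E♭  G  C

Cm = C–E♭–G; first inversion → third (E♭) lowest.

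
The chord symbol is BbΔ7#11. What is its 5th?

Root of BbΔ7#11 = Bb. The 5th is a perfect 5th: Bb up a perfect 5th → F.

F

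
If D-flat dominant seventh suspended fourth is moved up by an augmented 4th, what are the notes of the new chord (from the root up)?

G  C  D  F

An augmented 4th up from Db is G, so the new chord is G dominant seventh suspended fourth.
- root: G
- perfect 4th: C
- perfect 5th: D
- minor 7th: F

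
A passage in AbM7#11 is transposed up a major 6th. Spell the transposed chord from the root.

F  A  C  E  B

A major 6th up from Ab is F, so the new chord is F major seventh sharp eleven.
F — root
A — major 3rd
C — perfect 5th
E — major 7th
B — augmented 11th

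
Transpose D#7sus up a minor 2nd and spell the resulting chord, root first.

E, A, B, D

Transposed root: D# → E (minor 2nd up). So we spell E dominant seventh suspended fourth:
E — root
A — perfect 4th
B — perfect 5th
D — minor 7th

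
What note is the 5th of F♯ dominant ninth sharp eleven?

C#

Root of F♯ dominant ninth sharp eleven = F#. The 5th is a perfect 5th: F# up a perfect 5th → C#.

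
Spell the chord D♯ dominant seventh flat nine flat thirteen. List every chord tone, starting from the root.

Root D-sharp, quality dominant seventh flat nine flat thirteen:
Root: D-sharp
Major 3rd (3rd): F-double-sharp
Perfect 5th (5th): A-sharp
Minor 7th (7th): C-sharp
Minor 9th (9th): E
Minor 13th (13th): B

D-sharp  F-double-sharp  A-sharp  C-sharp  E  B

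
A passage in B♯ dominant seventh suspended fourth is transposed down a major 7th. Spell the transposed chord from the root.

C-sharp  F-sharp  G-sharp  B

A major 7th down from B-sharp is C-sharp, so the new chord is C-sharp dominant seventh suspended fourth.
Root: C-sharp
Perfect 4th (4th): F-sharp
Perfect 5th (5th): G-sharp
Minor 7th (7th): B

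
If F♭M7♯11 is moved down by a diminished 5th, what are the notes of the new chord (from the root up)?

Bb – D – F – A – E

A diminished 5th down from Fb is Bb, so the new chord is Bb major seventh sharp eleven.
Bb — root
D — major 3rd
F — perfect 5th
A — major 7th
E — augmented 11th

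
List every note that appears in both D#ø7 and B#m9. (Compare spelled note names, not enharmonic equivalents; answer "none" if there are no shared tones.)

D#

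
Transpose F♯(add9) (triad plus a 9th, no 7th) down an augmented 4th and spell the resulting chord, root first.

C – E – G – D

F# down an augmented 4th → C. New chord: C added-ninth.
Root: C
Major 3rd (3rd): E
Perfect 5th (5th): G
Major 9th (9th): D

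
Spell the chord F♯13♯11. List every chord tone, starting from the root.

F♯13♯11 is a dominant thirteenth sharp eleven built on F#.
root → F#
3rd (major 3rd) → A#
5th (perfect 5th) → C#
7th (minor 7th) → E
9th (major 9th) → G#
11th (augmented 11th) → B#
13th (major 13th) → D#

F#, A#, C#, E, G#, B#, D#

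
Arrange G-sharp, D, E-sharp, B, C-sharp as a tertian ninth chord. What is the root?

C-sharp

Arranged so that each adjacent pair is a third by letter name: C-sharp – E-sharp – G-sharp – B – D.
The bottom of that stack, C-sharp, is the root (this is C-sharp dominant seventh flat nine).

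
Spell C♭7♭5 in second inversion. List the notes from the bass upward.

In root position, C♭7♭5 is Cb–Eb–Gbb–Bbb.
Second inversion puts the fifth (Gbb) in the bass.

Gbb Bbb Cb Eb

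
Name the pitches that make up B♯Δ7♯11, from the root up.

Root B#, quality major seventh sharp eleven:
B# — root
D## — major 3rd
F## — perfect 5th
A## — major 7th
E## — augmented 11th

B#, D##, F##, A##, E##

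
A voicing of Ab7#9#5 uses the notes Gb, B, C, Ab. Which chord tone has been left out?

The full Ab7#9#5 chord is Ab, C, E, Gb, B.
Comparing with the voicing, the augmented 5th (5th) — E — is absent.

E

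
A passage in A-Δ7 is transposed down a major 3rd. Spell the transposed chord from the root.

A down a major 3rd → F. New chord: F minor-major seventh.
F — root
Ab — minor 3rd
C — perfect 5th
E — major 7th

F, Ab, C, E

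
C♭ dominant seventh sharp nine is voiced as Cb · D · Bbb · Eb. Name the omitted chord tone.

Gb

C♭ dominant seventh sharp nine = Cb, Eb, Gb, Bbb, D. The voicing lacks the 5th (perfect 5th), Gb.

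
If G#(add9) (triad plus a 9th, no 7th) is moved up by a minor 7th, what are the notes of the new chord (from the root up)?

F# – A# – C# – G#

G# up a minor 7th → F#. New chord: F# added-ninth.
F# — root
A# — major 3rd
C# — perfect 5th
G# — major 9th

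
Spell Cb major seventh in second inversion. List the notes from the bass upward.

Cb major seventh = Cb–Eb–Gb–Bb; second inversion → fifth (Gb) lowest.

Gb Bb Cb Eb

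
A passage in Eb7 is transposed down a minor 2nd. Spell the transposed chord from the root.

D – F# – A – C

Eb down a minor 2nd → D. New chord: D dominant seventh.
- root: D
- major 3rd: F#
- perfect 5th: A
- minor 7th: C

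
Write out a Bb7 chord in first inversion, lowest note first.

D, F, Ab, Bb

Bb7 = Bb–D–F–Ab; first inversion → third (D) lowest.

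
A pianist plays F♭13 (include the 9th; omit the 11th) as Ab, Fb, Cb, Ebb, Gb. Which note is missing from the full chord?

Db

The full F♭13 chord is Fb, Ab, Cb, Ebb, Gb, Db.
Comparing with the voicing, the major 13th (13th) — Db — is absent.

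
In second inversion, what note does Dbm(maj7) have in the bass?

Dbm(maj7) = Db–Fb–Ab–C. Second inversion → fifth in the bass = Ab.

Ab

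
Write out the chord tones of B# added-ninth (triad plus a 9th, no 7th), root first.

B#, D##, F##, C##

B# added-ninth is an added-ninth built on B#.
B# — root
D## — major 3rd
F## — perfect 5th
C## — major 9th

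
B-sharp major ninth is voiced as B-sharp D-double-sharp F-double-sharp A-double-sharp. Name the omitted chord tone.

C-double-sharp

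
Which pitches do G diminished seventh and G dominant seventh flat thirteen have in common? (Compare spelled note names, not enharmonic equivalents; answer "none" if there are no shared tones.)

G diminished seventh: G B-flat D-flat F-flat
G dominant seventh flat thirteen: G B D F E-flat
Common to both → G.

G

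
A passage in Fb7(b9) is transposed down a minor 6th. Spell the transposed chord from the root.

F♭ down a minor 6th → A♭. New chord: A♭ dominant seventh flat nine.
- root: A♭
- major 3rd: C
- perfect 5th: E♭
- minor 7th: G♭
- minor 9th: B𝄫

A♭ C E♭ G♭ B𝄫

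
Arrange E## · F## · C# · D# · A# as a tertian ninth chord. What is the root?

D#

Arranged so that each adjacent pair is a third by letter name: D# – F## – A# – C# – E##.
The bottom of that stack, D#, is the root (this is D# dominant seventh sharp nine).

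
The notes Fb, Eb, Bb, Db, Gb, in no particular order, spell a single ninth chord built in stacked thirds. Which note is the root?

Arranged so that each adjacent pair is a third by letter name: Eb – Gb – Bb – Db – Fb.
The bottom of that stack, Eb, is the root (this is Eb minor seventh flat nine).

Eb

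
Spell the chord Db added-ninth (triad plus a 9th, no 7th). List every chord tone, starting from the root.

Db added-ninth is an added-ninth built on Db.
Root: Db
Major 3rd (3rd): F
Perfect 5th (5th): Ab
Major 9th (9th): Eb

Db, F, Ab, Eb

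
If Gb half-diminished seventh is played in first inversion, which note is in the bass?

Gb half-diminished seventh in root position is Gb–Bbb–Dbb–Fb.
First inversion places the third in the bass, which is Bbb.

Bbb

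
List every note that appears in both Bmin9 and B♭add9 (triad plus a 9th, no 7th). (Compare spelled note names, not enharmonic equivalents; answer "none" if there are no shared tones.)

Bmin9: B D F# A C#
B♭add9: Bb D F C
Common to both → D.

D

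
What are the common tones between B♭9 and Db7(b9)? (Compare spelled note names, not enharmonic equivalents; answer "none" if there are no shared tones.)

B♭9 = Bb, D, F, Ab, C.
Db7(b9) = Db, F, Ab, Cb, Ebb.
Shared: F, Ab.

F, Ab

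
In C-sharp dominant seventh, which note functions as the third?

Root of C-sharp dominant seventh = C-sharp. The 3rd is a major 3rd: C-sharp up a major 3rd → E-sharp.

E-sharp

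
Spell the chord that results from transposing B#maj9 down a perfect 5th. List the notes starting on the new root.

B# down a perfect 5th → E#. New chord: E# major ninth.
- root: E#
- major 3rd: G##
- perfect 5th: B#
- major 7th: D##
- major 9th: F##

E# G## B# D## F##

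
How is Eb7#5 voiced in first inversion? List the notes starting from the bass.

In root position, Eb7#5 is Eb–G–B–Db.
First inversion puts the third (G) in the bass.

G B Db Eb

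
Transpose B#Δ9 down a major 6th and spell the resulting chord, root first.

D#, F##, A#, C##, E#

B# down a major 6th → D#. New chord: D# major ninth.
Root: D#
Major 3rd (3rd): F##
Perfect 5th (5th): A#
Major 7th (7th): C##
Major 9th (9th): E#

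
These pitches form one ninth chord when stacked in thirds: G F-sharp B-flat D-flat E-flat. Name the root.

Arranged so that each adjacent pair is a third by letter name: E-flat – G – B-flat – D-flat – F-sharp.
The bottom of that stack, E-flat, is the root (this is E-flat dominant seventh sharp nine).

E-flat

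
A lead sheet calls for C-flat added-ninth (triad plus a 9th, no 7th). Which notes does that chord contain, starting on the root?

C-flat added-ninth is an added-ninth built on C-flat.
Root: C-flat
Major 3rd (3rd): E-flat
Perfect 5th (5th): G-flat
Major 9th (9th): D-flat

C-flat, E-flat, G-flat, D-flat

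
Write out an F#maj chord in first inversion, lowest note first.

A#, C#, F#

In root position, F#maj is F#–A#–C#.
First inversion puts the third (A#) in the bass.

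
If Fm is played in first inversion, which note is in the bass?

A♭

Fm = F–A♭–C. First inversion → third in the bass = A♭.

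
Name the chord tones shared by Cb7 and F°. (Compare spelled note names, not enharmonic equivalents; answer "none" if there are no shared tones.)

C♭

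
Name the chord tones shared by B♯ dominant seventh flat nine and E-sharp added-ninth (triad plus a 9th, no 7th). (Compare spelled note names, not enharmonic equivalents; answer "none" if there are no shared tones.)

B-sharp, F-double-sharp

B♯ dominant seventh flat nine = B-sharp, D-double-sharp, F-double-sharp, A-sharp, C-sharp.
E-sharp added-ninth = E-sharp, G-double-sharp, B-sharp, F-double-sharp.
Shared: B-sharp, F-double-sharp.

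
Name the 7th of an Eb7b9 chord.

Db

Root of Eb7b9 = Eb. The 7th is a minor 7th: Eb up a minor 7th → Db.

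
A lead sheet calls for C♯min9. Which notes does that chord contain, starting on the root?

C# – E – G# – B – D#

Root C#, quality minor ninth:
root → C#
3rd (minor 3rd) → E
5th (perfect 5th) → G#
7th (minor 7th) → B
9th (major 9th) → D#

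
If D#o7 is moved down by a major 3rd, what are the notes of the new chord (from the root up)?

D♯ down a major 3rd → B. New chord: B diminished seventh.
Root: B
Minor 3rd (3rd): D
Diminished 5th (5th): F
Diminished 7th (7th): A♭

B, D, F, A♭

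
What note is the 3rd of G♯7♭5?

Root of G♯7♭5 = G♯. The 3rd is a major 3rd: G♯ up a major 3rd → B♯.

B♯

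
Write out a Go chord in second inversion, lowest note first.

Db – G – Bb

Go = G–Bb–Db; second inversion → fifth (Db) lowest.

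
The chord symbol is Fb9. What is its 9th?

Root of Fb9 = Fb. The 9th is a major 9th: Fb up a major 9th → Gb.

Gb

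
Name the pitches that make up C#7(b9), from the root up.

C#7(b9): dominant seventh flat nine on C#.
- root: C#
- major 3rd: E#
- perfect 5th: G#
- minor 7th: B
- minor 9th: D

C#  E#  G#  B  D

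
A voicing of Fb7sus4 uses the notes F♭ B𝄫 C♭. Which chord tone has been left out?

Fb7sus4 = F♭, B𝄫, C♭, E𝄫. The voicing lacks the 7th (minor 7th), E𝄫.

E𝄫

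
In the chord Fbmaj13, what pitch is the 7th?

Eb

Root of Fbmaj13 = Fb. The 7th is a major 7th: Fb up a major 7th → Eb.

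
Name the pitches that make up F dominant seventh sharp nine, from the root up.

Root F, quality dominant seventh sharp nine:
Root: F
Major 3rd (3rd): A
Perfect 5th (5th): C
Minor 7th (7th): E-flat
Augmented 9th (9th): G-sharp

F, A, C, E-flat, G-sharp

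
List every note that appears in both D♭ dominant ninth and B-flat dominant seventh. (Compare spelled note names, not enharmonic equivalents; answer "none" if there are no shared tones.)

F A-flat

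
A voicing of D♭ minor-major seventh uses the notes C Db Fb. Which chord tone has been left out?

Ab

D♭ minor-major seventh = Db, Fb, Ab, C. The voicing lacks the 5th (perfect 5th), Ab.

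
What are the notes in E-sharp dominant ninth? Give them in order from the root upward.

E-sharp  G-double-sharp  B-sharp  D-sharp  F-double-sharp

E-sharp dominant ninth: dominant ninth on E-sharp.
Root: E-sharp
Major 3rd (3rd): G-double-sharp
Perfect 5th (5th): B-sharp
Minor 7th (7th): D-sharp
Major 9th (9th): F-double-sharp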